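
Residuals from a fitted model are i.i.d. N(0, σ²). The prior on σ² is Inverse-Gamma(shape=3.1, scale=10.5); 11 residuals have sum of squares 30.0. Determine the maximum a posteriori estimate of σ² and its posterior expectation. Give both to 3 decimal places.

Posterior: Inverse-Gamma(shape = 3.1+11/2 = 8.6, scale = 10.5+30.0/2 = 25.5).
Mode = β/(α+1) = 25.5/9.6 = 2.656.
Mean = β/(α−1) = 25.5/7.6 = 3.355.

MAP: 2.656. Posterior mean: 3.355.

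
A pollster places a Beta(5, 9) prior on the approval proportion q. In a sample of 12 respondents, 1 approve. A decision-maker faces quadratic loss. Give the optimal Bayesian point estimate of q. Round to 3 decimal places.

0.231

Posterior: Beta(5+1, 9+11) = Beta(6, 20).
Mode = (6−1)/(6+20−2) = 5/24 = 0.208.
Mean = 6/(6+20) = 6/26 = 0.231.
Quadratic loss ⇒ the optimal estimator is the posterior mean.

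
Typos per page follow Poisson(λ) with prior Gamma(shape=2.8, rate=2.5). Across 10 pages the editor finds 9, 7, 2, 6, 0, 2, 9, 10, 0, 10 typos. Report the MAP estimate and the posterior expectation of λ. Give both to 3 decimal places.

λ_MAP = 4.544, E[λ|data] = 4.624

Σ counts = 55. Posterior: Gamma(shape = 2.8+55 = 57.8, rate = 2.5+10 = 12.5).
Mode = (α−1)/β = 56.8/12.5 = 4.544.
Mean = α/β = 57.8/12.5 = 4.624.
The mean is pulled above the mode by the posterior's right skew.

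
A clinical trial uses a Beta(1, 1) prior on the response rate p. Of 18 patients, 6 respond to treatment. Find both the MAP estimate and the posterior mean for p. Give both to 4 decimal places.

Posterior: Beta(1+6, 1+12) = Beta(7, 13).
Mode = (7−1)/(7+13−2) = 6/18 = 0.3333.
With a flat prior the MAP equals the MLE, 6/18.
Mean = 7/(7+13) = 7/20 = 0.3500.
The posterior is right-skewed, so the mean exceeds the mode.

MAP: 0.3333. Posterior mean: 0.3500.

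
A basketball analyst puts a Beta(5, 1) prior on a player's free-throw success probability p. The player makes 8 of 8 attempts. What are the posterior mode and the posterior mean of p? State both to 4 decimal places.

Posterior: Beta(5+8, 1+0) = Beta(13, 1).
Since β = 1 ≤ 1 and α > 1, the Beta density is monotone increasing on [0,1]; the mode is at 1.
Mean = 13/(13+1) = 0.9286.
The posterior is left-skewed, so the mode exceeds the mean.

MAP: 1.0000. Posterior mean: 0.9286.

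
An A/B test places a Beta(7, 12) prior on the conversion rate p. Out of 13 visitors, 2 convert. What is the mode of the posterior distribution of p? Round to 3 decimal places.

Posterior: Beta(7+2, 12+11) = Beta(9, 23).
Mode = (9−1)/(9+23−2) = 8/30 = 0.267.
Mean = 9/(9+23) = 9/32 = 0.281.
This is the posterior mode — the MAP estimate.

0.267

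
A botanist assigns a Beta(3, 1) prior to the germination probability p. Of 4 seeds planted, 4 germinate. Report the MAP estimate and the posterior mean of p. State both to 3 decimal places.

MAP = 1.000, posterior mean = 0.875

Posterior: Beta(3+4, 1+0) = Beta(7, 1).
Since β = 1 ≤ 1 and α > 1, the Beta density is monotone increasing on [0,1]; the mode is at 1.
Mean = 7/(7+1) = 0.875.
The mean is pulled below the mode by the posterior's left skew.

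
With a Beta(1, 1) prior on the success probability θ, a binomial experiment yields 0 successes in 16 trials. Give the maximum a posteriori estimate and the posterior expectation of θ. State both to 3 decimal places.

Posterior: Beta(1+0, 1+16) = Beta(1, 17).
Since α = 1 ≤ 1 and β > 1, the Beta density is monotone decreasing on [0,1]; the mode is at 0.
Mean = 1/(1+17) = 0.056.

MAP = 0.000; posterior mean = 0.056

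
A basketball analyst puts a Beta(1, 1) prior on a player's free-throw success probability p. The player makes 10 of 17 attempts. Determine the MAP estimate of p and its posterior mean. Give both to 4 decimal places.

MAP = 0.5882, posterior mean = 0.5789

Posterior: Beta(1+10, 1+7) = Beta(11, 8).
Mode = (11−1)/(11+8−2) = 10/17 = 0.5882.
With a flat prior the MAP equals the MLE, 10/17.
Mean = 11/(11+8) = 11/19 = 0.5789.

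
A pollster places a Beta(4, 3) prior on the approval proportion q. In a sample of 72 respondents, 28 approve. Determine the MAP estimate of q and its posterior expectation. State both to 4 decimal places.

MAP = 0.4026, posterior mean = 0.4051

Posterior: Beta(4+28, 3+44) = Beta(32, 47).
Mode = (32−1)/(32+47−2) = 31/77 = 0.4026.
Mean = 32/(32+47) = 32/79 = 0.4051.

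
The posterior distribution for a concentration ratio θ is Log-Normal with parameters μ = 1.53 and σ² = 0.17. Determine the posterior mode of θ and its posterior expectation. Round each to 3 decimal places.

MAP = 3.896, posterior mean = 5.028

Mode = exp(μ − σ²) = exp(1.36) = 3.896.
Mean = exp(μ + σ²/2) = exp(1.615) = 5.028.
The mean is pulled above the mode by the posterior's right skew.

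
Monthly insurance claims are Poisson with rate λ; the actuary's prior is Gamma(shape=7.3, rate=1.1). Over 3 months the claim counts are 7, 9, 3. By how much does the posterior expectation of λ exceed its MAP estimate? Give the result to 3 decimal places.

Σ counts = 19. Posterior: Gamma(shape = 7.3+19 = 26.3, rate = 1.1+3 = 4.1).
Mode = (α−1)/β = 25.3/4.1 = 6.171.
Mean = α/β = 26.3/4.1 = 6.415.
Difference = 6.415 − 6.171 = 0.244.

0.244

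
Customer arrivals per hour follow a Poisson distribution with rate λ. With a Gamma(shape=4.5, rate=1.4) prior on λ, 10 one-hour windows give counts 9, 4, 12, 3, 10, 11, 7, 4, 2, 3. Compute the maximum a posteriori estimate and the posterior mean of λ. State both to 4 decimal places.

MAP: 6.0088. Posterior mean: 6.0965.

Σ counts = 65. Posterior: Gamma(shape = 4.5+65 = 69.5, rate = 1.4+10 = 11.4).
Mode = (α−1)/β = 68.5/11.4 = 6.0088.
Mean = α/β = 69.5/11.4 = 6.0965.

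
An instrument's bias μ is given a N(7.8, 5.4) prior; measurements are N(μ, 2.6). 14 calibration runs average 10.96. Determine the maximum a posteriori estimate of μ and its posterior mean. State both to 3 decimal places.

μ_MAP = 10.855, E[μ|data] = 10.855

Posterior for μ is Normal. Precision-weighted mean: (1/5.4·7.8 + 14/2.6·10.96) / (1/5.4 + 14/2.6) = 10.855.
A Normal posterior is symmetric, so mode = mean.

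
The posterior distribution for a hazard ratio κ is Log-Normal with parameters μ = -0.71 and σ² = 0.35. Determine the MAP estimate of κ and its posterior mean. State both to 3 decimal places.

MAP = 0.346; posterior mean = 0.586

Mode = exp(μ − σ²) = exp(-1.06) = 0.346.
Mean = exp(μ + σ²/2) = exp(-0.535) = 0.586.
The posterior is right-skewed, so the mean exceeds the mode.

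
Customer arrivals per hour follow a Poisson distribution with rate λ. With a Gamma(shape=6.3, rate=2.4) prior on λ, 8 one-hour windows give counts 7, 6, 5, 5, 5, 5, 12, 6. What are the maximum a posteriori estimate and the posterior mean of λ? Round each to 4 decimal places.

Σ counts = 51. Posterior: Gamma(shape = 6.3+51 = 57.3, rate = 2.4+8 = 10.4).
Mode = (α−1)/β = 56.3/10.4 = 5.4135.
Mean = α/β = 57.3/10.4 = 5.5096.
Right-skewed posterior ⇒ mode < mean.

MAP = 5.4135, posterior mean = 5.5096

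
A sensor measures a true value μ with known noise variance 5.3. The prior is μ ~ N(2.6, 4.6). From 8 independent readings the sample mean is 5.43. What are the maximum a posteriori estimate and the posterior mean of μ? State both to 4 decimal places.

μ_MAP = 5.0737, E[μ|data] = 5.0737

Posterior for μ is Normal. Precision-weighted mean: (1/4.6·2.6 + 8/5.3·5.43) / (1/4.6 + 8/5.3) = 5.0737.
A Normal posterior is symmetric, so mode = mean.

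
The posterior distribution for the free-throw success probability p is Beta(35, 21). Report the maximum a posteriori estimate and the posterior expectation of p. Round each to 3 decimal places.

p_MAP = 0.630, E[p|data] = 0.625

Mode = (35−1)/(35+21−2) = 34/54 = 0.630.
Mean = 35/(35+21) = 35/56 = 0.625.
The posterior is left-skewed, so the mode exceeds the mean.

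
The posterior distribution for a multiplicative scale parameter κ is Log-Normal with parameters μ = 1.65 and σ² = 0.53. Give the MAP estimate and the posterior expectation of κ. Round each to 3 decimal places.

κ_MAP = 3.065, E[κ|data] = 6.787

Mode = exp(μ − σ²) = exp(1.12) = 3.065.
Mean = exp(μ + σ²/2) = exp(1.915) = 6.787.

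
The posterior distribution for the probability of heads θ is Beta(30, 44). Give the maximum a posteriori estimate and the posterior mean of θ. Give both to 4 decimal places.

MAP: 0.4028. Posterior mean: 0.4054.

Mode = (30−1)/(30+44−2) = 29/72 = 0.4028.
Mean = 30/(30+44) = 30/74 = 0.4054.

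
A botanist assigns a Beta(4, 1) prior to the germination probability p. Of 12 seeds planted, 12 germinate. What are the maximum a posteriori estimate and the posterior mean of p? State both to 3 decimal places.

maximum a posteriori estimate = 1.000, posterior mean = 0.941

Posterior: Beta(4+12, 1+0) = Beta(16, 1).
Since β = 1 ≤ 1 and α > 1, the Beta density is monotone increasing on [0,1]; the mode is at 1.
Mean = 16/(16+1) = 0.941.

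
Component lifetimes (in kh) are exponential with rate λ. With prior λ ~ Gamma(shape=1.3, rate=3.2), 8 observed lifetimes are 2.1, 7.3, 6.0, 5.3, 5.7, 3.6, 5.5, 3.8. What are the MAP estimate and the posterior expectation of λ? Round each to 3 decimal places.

Σ times = 39.3. Posterior: Gamma(shape = 1.3+8 = 9.3, rate = 3.2+39.3 = 42.5).
Mode = (α−1)/β = 8.3/42.5 = 0.195.
Mean = α/β = 9.3/42.5 = 0.219.

MAP estimate = 0.195, posterior expectation = 0.219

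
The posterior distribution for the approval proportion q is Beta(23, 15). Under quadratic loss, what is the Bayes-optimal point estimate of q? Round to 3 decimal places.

Mode = (23−1)/(23+15−2) = 22/36 = 0.611.
Mean = 23/(23+15) = 23/38 = 0.605.
Quadratic loss ⇒ the optimal estimator is the posterior mean.

0.605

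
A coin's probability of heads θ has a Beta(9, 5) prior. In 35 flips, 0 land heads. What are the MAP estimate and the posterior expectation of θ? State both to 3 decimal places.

MAP = 0.170; posterior mean = 0.184

Posterior: Beta(9+0, 5+35) = Beta(9, 40).
Mode = (9−1)/(9+40−2) = 8/47 = 0.170.
Mean = 9/(9+40) = 9/49 = 0.184.
The posterior is right-skewed, so the mean exceeds the mode.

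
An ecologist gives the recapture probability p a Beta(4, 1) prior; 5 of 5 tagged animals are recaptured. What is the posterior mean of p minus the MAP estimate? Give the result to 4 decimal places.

Posterior: Beta(4+5, 1+0) = Beta(9, 1).
Since β = 1 ≤ 1 and α > 1, the Beta density is monotone increasing on [0,1]; the mode is at 1.
Mean = 9/(9+1) = 0.9000.
Difference = 0.9000 − 1.0000 = -0.1000.

-0.1000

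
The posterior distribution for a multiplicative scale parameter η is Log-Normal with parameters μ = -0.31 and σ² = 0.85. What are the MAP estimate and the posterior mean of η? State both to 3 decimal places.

Mode = exp(μ − σ²) = exp(-1.16) = 0.313.
Mean = exp(μ + σ²/2) = exp(0.115) = 1.122.

η_MAP = 0.313, E[η|data] = 1.122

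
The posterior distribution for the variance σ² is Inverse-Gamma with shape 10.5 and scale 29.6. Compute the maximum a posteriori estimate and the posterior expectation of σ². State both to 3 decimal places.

MAP = 2.574; posterior mean = 3.116

Mode = β/(α+1) = 29.6/11.5 = 2.574.
Mean = β/(α−1) = 29.6/9.5 = 3.116.
The posterior is right-skewed, so the mean exceeds the mode.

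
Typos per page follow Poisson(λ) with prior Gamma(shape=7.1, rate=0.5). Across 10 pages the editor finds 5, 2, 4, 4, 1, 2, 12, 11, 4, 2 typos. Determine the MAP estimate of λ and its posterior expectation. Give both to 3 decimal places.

MAP = 5.057; posterior mean = 5.152

Σ counts = 47. Posterior: Gamma(shape = 7.1+47 = 54.1, rate = 0.5+10 = 10.5).
Mode = (α−1)/β = 53.1/10.5 = 5.057.
Mean = α/β = 54.1/10.5 = 5.152.
Right-skewed posterior ⇒ mode < mean.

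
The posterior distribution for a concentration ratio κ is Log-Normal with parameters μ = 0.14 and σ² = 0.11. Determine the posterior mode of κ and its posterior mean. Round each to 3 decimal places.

MAP = 1.030, posterior mean = 1.215

Mode = exp(μ − σ²) = exp(0.03) = 1.030.
Mean = exp(μ + σ²/2) = exp(0.195) = 1.215.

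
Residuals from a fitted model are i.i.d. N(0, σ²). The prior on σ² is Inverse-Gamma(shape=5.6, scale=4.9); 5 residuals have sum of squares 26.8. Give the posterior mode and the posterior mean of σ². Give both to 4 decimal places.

Posterior: Inverse-Gamma(shape = 5.6+5/2 = 8.1, scale = 4.9+26.8/2 = 18.3).
Mode = β/(α+1) = 18.3/9.1 = 2.0110.
Mean = β/(α−1) = 18.3/7.1 = 2.5775.

posterior mode = 2.0110, posterior mean = 2.5775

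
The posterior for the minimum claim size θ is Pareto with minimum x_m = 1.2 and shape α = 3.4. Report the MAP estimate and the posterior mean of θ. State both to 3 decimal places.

The Pareto density is strictly decreasing on [x_m, ∞), so the mode is x_m = 1.200.
Mean = α·x_m/(α−1) = 3.4·1.2/2.4 = 1.700.

θ_MAP = 1.200, E[θ|data] = 1.700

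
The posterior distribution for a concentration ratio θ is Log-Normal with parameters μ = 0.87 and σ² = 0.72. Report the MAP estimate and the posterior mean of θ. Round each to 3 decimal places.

MAP = 1.162, posterior mean = 3.421

Mode = exp(μ − σ²) = exp(0.15) = 1.162.
Mean = exp(μ + σ²/2) = exp(1.230) = 3.421.
The mean is pulled above the mode by the posterior's right skew.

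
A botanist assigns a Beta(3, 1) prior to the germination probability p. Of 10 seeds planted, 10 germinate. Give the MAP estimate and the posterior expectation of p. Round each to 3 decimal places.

Posterior: Beta(3+10, 1+0) = Beta(13, 1).
Since β = 1 ≤ 1 and α > 1, the Beta density is monotone increasing on [0,1]; the mode is at 1.
Mean = 13/(13+1) = 0.929.
Left-skewed posterior ⇒ mean < mode.

MAP estimate = 1.000, posterior expectation = 0.929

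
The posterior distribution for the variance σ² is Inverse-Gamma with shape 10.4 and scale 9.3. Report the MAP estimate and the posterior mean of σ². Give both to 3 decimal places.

MAP estimate = 0.816, posterior mean = 0.989

Mode = β/(α+1) = 9.3/11.4 = 0.816.
Mean = β/(α−1) = 9.3/9.4 = 0.989.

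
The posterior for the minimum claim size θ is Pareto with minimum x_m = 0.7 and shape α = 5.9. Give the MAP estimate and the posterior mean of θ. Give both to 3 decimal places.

MAP = 0.700; posterior mean = 0.843

The Pareto density is strictly decreasing on [x_m, ∞), so the mode is x_m = 0.700.
Mean = α·x_m/(α−1) = 5.9·0.7/4.9 = 0.843.
Right-skewed posterior ⇒ mode < mean.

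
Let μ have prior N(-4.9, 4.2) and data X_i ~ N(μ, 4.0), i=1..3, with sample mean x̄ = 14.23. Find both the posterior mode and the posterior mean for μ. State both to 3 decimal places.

MAP = 9.620; posterior mean = 9.620

Posterior for μ is Normal. Precision-weighted mean: (1/4.2·-4.9 + 3/4.0·14.23) / (1/4.2 + 3/4.0) = 9.620.
A Normal posterior is symmetric, so mode = mean.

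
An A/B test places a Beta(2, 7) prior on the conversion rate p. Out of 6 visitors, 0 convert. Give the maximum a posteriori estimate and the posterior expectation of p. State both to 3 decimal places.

Posterior: Beta(2+0, 7+6) = Beta(2, 13).
Mode = (2−1)/(2+13−2) = 1/13 = 0.077.
Mean = 2/(2+13) = 2/15 = 0.133.
Right-skewed posterior ⇒ mode < mean.

p_MAP = 0.077, E[p|data] = 0.133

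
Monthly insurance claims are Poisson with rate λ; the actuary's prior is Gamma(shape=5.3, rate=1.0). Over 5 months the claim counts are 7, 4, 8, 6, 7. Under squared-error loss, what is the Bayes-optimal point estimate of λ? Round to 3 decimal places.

Σ counts = 32. Posterior: Gamma(shape = 5.3+32 = 37.3, rate = 1.0+5 = 6.0).
Mode = (α−1)/β = 36.3/6.0 = 6.050.
Mean = α/β = 37.3/6.0 = 6.217.
Squared-error loss ⇒ the optimal estimator is the posterior mean.

6.217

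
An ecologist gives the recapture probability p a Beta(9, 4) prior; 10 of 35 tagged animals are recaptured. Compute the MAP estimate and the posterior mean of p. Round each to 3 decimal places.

MAP = 0.391; posterior mean = 0.396

Posterior: Beta(9+10, 4+25) = Beta(19, 29).
Mode = (19−1)/(19+29−2) = 18/46 = 0.391.
Mean = 19/(19+29) = 19/48 = 0.396.
Right-skewed posterior ⇒ mode < mean.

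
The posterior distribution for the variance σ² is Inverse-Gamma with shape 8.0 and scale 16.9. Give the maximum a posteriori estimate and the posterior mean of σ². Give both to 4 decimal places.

Mode = β/(α+1) = 16.9/9.0 = 1.8778.
Mean = β/(α−1) = 16.9/7.0 = 2.4143.
Mean > mode: the posterior has a right tail.

MAP = 1.8778; posterior mean = 2.4143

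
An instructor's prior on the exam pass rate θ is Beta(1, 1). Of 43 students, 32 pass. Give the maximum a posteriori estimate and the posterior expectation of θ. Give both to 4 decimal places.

Posterior: Beta(1+32, 1+11) = Beta(33, 12).
Mode = (33−1)/(33+12−2) = 32/43 = 0.7442.
With a flat prior the MAP equals the MLE, 32/43.
Mean = 33/(33+12) = 33/45 = 0.7333.

MAP: 0.7442. Posterior mean: 0.7333.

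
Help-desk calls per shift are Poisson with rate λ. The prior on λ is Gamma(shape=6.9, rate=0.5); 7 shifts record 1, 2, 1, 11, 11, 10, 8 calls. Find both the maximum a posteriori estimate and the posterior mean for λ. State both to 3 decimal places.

MAP = 6.653, posterior mean = 6.787

Σ counts = 44. Posterior: Gamma(shape = 6.9+44 = 50.9, rate = 0.5+7 = 7.5).
Mode = (α−1)/β = 49.9/7.5 = 6.653.
Mean = α/β = 50.9/7.5 = 6.787.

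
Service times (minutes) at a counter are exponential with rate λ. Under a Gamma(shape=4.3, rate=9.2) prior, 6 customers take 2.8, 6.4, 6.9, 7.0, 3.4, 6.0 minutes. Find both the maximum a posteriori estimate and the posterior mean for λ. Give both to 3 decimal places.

Σ times = 32.5. Posterior: Gamma(shape = 4.3+6 = 10.3, rate = 9.2+32.5 = 41.7).
Mode = (α−1)/β = 9.3/41.7 = 0.223.
Mean = α/β = 10.3/41.7 = 0.247.

λ_MAP = 0.223, E[λ|data] = 0.247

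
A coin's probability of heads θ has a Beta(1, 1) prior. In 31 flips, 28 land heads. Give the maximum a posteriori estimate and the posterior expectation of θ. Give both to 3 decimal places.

Posterior: Beta(1+28, 1+3) = Beta(29, 4).
Mode = (29−1)/(29+4−2) = 28/31 = 0.903.
With a flat prior the MAP equals the MLE, 28/31.
Mean = 29/(29+4) = 29/33 = 0.879.

MAP = 0.903; posterior mean = 0.879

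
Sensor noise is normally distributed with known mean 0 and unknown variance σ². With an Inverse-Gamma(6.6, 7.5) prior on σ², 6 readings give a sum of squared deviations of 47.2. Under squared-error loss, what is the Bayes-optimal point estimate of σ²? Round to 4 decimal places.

Posterior: Inverse-Gamma(shape = 6.6+6/2 = 9.6, scale = 7.5+47.2/2 = 31.1).
Mode = β/(α+1) = 31.1/10.6 = 2.9340.
Mean = β/(α−1) = 31.1/8.6 = 3.6163.
Squared-error loss ⇒ the optimal estimator is the posterior mean.

3.6163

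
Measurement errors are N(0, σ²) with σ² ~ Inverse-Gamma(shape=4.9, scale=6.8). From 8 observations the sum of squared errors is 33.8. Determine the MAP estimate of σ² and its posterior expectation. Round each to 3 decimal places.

σ²_MAP = 2.394, E[σ²|data] = 3.000

Posterior: Inverse-Gamma(shape = 4.9+8/2 = 8.9, scale = 6.8+33.8/2 = 23.7).
Mode = β/(α+1) = 23.7/9.9 = 2.394.
Mean = β/(α−1) = 23.7/7.9 = 3.000.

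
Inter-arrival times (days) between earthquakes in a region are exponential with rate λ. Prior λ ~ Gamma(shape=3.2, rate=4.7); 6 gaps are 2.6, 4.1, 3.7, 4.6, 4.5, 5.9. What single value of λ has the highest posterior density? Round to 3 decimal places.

Σ times = 25.4. Posterior: Gamma(shape = 3.2+6 = 9.2, rate = 4.7+25.4 = 30.1).
Mode = (α−1)/β = 8.2/30.1 = 0.272.
Mean = α/β = 9.2/30.1 = 0.306.
This is the posterior mode — the MAP estimate.

0.272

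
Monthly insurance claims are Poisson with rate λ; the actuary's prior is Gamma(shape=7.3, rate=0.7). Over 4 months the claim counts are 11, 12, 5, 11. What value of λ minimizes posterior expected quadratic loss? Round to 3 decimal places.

Σ counts = 39. Posterior: Gamma(shape = 7.3+39 = 46.3, rate = 0.7+4 = 4.7).
Mode = (α−1)/β = 45.3/4.7 = 9.638.
Mean = α/β = 46.3/4.7 = 9.851.
Quadratic loss ⇒ the optimal estimator is the posterior mean.

9.851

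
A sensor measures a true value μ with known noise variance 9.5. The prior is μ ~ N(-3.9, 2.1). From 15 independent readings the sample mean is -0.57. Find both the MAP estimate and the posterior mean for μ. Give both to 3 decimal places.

MAP estimate = -1.342, posterior mean = -1.342

Posterior for μ is Normal. Precision-weighted mean: (1/2.1·-3.9 + 15/9.5·-0.57) / (1/2.1 + 15/9.5) = -1.342.
A Normal posterior is symmetric, so mode = mean.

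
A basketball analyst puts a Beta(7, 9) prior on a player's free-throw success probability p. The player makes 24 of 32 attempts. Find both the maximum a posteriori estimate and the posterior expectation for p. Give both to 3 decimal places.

MAP = 0.652; posterior mean = 0.646

Posterior: Beta(7+24, 9+8) = Beta(31, 17).
Mode = (31−1)/(31+17−2) = 30/46 = 0.652.
Mean = 31/(31+17) = 31/48 = 0.646.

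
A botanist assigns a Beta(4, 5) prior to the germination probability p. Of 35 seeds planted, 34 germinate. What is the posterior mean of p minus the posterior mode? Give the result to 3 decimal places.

-0.017

Posterior: Beta(4+34, 5+1) = Beta(38, 6).
Mode = (38−1)/(38+6−2) = 37/42 = 0.881.
Mean = 38/(38+6) = 38/44 = 0.864.
Difference = 0.864 − 0.881 = -0.017.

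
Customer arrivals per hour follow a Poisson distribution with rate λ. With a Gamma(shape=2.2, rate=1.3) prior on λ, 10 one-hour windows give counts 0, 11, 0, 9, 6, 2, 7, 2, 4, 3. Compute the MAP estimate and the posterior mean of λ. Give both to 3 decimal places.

Σ counts = 44. Posterior: Gamma(shape = 2.2+44 = 46.2, rate = 1.3+10 = 11.3).
Mode = (α−1)/β = 45.2/11.3 = 4.000.
Mean = α/β = 46.2/11.3 = 4.088.

MAP = 4.000; posterior mean = 4.088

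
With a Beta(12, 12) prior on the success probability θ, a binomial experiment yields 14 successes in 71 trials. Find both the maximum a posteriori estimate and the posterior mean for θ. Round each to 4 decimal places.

MAP = 0.2688; posterior mean = 0.2737

Posterior: Beta(12+14, 12+57) = Beta(26, 69).
Mode = (26−1)/(26+69−2) = 25/93 = 0.2688.
Mean = 26/(26+69) = 26/95 = 0.2737.
Right-skewed posterior ⇒ mode < mean.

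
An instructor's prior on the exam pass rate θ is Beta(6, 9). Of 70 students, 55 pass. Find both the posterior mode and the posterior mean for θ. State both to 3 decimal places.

θ_MAP = 0.723, E[θ|data] = 0.718

Posterior: Beta(6+55, 9+15) = Beta(61, 24).
Mode = (61−1)/(61+24−2) = 60/83 = 0.723.
Mean = 61/(61+24) = 61/85 = 0.718.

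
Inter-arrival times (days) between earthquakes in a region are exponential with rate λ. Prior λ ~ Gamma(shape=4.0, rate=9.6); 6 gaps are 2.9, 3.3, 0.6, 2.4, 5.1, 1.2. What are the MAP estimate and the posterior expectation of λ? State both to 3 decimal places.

λ_MAP = 0.359, E[λ|data] = 0.398

Σ times = 15.5. Posterior: Gamma(shape = 4.0+6 = 10.0, rate = 9.6+15.5 = 25.1).
Mode = (α−1)/β = 9.0/25.1 = 0.359.
Mean = α/β = 10.0/25.1 = 0.398.
Right-skewed posterior ⇒ mode < mean.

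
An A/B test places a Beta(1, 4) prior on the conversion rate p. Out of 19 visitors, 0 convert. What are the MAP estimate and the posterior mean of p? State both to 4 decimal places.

MAP estimate = 0.0000, posterior mean = 0.0417

Posterior: Beta(1+0, 4+19) = Beta(1, 23).
Since α = 1 ≤ 1 and β > 1, the Beta density is monotone decreasing on [0,1]; the mode is at 0.
Mean = 1/(1+23) = 0.0417.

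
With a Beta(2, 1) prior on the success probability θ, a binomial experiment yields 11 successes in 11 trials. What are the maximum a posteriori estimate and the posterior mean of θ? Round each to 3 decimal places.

θ_MAP = 1.000, E[θ|data] = 0.929

Posterior: Beta(2+11, 1+0) = Beta(13, 1).
Since β = 1 ≤ 1 and α > 1, the Beta density is monotone increasing on [0,1]; the mode is at 1.
Mean = 13/(13+1) = 0.929.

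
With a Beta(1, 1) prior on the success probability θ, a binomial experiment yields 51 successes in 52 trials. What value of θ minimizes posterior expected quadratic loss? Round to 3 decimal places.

Posterior: Beta(1+51, 1+1) = Beta(52, 2).
Mode = (52−1)/(52+2−2) = 51/52 = 0.981.
With a flat prior the MAP equals the MLE, 51/52.
Mean = 52/(52+2) = 52/54 = 0.963.
Quadratic loss ⇒ the optimal estimator is the posterior mean.

0.963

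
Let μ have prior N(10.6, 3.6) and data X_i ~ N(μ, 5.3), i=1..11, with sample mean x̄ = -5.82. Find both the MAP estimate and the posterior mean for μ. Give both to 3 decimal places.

MAP estimate = -3.882, posterior mean = -3.882

Posterior for μ is Normal. Precision-weighted mean: (1/3.6·10.6 + 11/5.3·-5.82) / (1/3.6 + 11/5.3) = -3.882.
A Normal posterior is symmetric, so mode = mean.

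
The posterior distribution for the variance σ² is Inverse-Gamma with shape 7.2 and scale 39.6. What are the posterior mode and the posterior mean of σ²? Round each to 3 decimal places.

Mode = β/(α+1) = 39.6/8.2 = 4.829.
Mean = β/(α−1) = 39.6/6.2 = 6.387.
Right-skewed posterior ⇒ mode < mean.

MAP = 4.829; posterior mean = 6.387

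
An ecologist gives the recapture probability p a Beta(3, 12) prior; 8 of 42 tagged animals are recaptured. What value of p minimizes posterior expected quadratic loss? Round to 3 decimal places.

Posterior: Beta(3+8, 12+34) = Beta(11, 46).
Mode = (11−1)/(11+46−2) = 10/55 = 0.182.
Mean = 11/(11+46) = 11/57 = 0.193.
Quadratic loss ⇒ the optimal estimator is the posterior mean.

0.193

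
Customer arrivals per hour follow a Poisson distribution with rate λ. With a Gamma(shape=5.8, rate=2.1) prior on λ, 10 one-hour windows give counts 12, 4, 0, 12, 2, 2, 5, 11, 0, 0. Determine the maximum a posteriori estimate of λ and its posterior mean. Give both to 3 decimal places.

λ_MAP = 4.364, E[λ|data] = 4.446

Σ counts = 48. Posterior: Gamma(shape = 5.8+48 = 53.8, rate = 2.1+10 = 12.1).
Mode = (α−1)/β = 52.8/12.1 = 4.364.
Mean = α/β = 53.8/12.1 = 4.446.
The mean is pulled above the mode by the posterior's right skew.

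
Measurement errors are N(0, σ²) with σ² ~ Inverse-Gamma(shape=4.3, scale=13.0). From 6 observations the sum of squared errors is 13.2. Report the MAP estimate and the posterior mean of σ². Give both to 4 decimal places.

MAP = 2.3614, posterior mean = 3.1111

Posterior: Inverse-Gamma(shape = 4.3+6/2 = 7.3, scale = 13.0+13.2/2 = 19.6).
Mode = β/(α+1) = 19.6/8.3 = 2.3614.
Mean = β/(α−1) = 19.6/6.3 = 3.1111.
Mean > mode: the posterior has a right tail.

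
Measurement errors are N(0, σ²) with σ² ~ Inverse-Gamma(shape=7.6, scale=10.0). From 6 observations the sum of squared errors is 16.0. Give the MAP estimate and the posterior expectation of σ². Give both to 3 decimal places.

MAP: 1.552. Posterior mean: 1.875.

Posterior: Inverse-Gamma(shape = 7.6+6/2 = 10.6, scale = 10.0+16.0/2 = 18.0).
Mode = β/(α+1) = 18.0/11.6 = 1.552.
Mean = β/(α−1) = 18.0/9.6 = 1.875.
Right-skewed posterior ⇒ mode < mean.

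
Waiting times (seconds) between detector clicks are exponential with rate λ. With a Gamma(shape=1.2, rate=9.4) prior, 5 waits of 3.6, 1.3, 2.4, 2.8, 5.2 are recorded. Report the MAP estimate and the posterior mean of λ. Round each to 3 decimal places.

MAP estimate = 0.211, posterior mean = 0.251

Σ times = 15.3. Posterior: Gamma(shape = 1.2+5 = 6.2, rate = 9.4+15.3 = 24.7).
Mode = (α−1)/β = 5.2/24.7 = 0.211.
Mean = α/β = 6.2/24.7 = 0.251.
The posterior is right-skewed, so the mean exceeds the mode.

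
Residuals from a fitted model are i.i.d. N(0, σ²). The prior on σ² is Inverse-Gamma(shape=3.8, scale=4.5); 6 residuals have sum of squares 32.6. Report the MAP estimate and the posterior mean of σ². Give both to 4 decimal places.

MAP: 2.6667. Posterior mean: 3.5862.

Posterior: Inverse-Gamma(shape = 3.8+6/2 = 6.8, scale = 4.5+32.6/2 = 20.8).
Mode = β/(α+1) = 20.8/7.8 = 2.6667.
Mean = β/(α−1) = 20.8/5.8 = 3.5862.
Right-skewed posterior ⇒ mode < mean.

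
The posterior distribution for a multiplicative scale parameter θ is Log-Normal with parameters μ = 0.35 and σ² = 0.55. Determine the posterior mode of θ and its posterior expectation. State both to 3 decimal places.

Mode = exp(μ − σ²) = exp(-0.20) = 0.819.
Mean = exp(μ + σ²/2) = exp(0.625) = 1.868.

MAP = 0.819, posterior mean = 1.868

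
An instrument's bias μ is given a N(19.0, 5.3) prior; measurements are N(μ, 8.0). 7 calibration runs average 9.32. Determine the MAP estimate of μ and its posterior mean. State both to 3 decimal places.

Posterior for μ is Normal. Precision-weighted mean: (1/5.3·19.0 + 7/8.0·9.32) / (1/5.3 + 7/8.0) = 11.037.
A Normal posterior is symmetric, so mode = mean.

MAP = 11.037, posterior mean = 11.037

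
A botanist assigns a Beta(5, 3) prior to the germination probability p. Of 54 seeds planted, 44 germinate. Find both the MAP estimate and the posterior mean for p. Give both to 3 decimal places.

MAP = 0.800, posterior mean = 0.790

Posterior: Beta(5+44, 3+10) = Beta(49, 13).
Mode = (49−1)/(49+13−2) = 48/60 = 0.800.
Mean = 49/(49+13) = 49/62 = 0.790.
The mean is pulled below the mode by the posterior's left skew.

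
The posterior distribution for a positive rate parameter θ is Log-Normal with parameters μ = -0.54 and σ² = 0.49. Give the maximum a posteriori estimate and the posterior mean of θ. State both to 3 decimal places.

Mode = exp(μ − σ²) = exp(-1.03) = 0.357.
Mean = exp(μ + σ²/2) = exp(-0.295) = 0.745.

maximum a posteriori estimate = 0.357, posterior mean = 0.745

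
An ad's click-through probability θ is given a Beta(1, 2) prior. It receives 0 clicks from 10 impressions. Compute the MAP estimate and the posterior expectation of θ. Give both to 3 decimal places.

θ_MAP = 0.000, E[θ|data] = 0.077

Posterior: Beta(1+0, 2+10) = Beta(1, 12).
Since α = 1 ≤ 1 and β > 1, the Beta density is monotone decreasing on [0,1]; the mode is at 0.
Mean = 1/(1+12) = 0.077.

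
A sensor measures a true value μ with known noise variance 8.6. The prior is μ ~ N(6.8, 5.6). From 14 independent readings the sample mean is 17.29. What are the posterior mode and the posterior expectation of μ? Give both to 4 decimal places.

Posterior for μ is Normal. Precision-weighted mean: (1/5.6·6.8 + 14/8.6·17.29) / (1/5.6 + 14/8.6) = 16.2531.
A Normal posterior is symmetric, so mode = mean.

MAP = 16.2531; posterior mean = 16.2531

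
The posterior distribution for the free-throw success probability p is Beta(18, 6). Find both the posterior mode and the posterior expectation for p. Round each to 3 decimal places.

Mode = (18−1)/(18+6−2) = 17/22 = 0.773.
Mean = 18/(18+6) = 18/24 = 0.750.

p_MAP = 0.773, E[p|data] = 0.750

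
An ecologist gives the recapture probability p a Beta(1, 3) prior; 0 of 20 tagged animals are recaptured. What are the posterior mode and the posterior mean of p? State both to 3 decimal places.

MAP: 0.000. Posterior mean: 0.042.

Posterior: Beta(1+0, 3+20) = Beta(1, 23).
Since α = 1 ≤ 1 and β > 1, the Beta density is monotone decreasing on [0,1]; the mode is at 0.
Mean = 1/(1+23) = 0.042.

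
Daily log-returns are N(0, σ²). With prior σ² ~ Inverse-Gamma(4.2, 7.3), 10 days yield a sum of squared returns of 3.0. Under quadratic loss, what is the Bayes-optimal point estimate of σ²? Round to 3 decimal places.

Posterior: Inverse-Gamma(shape = 4.2+10/2 = 9.2, scale = 7.3+3.0/2 = 8.8).
Mode = β/(α+1) = 8.8/10.2 = 0.863.
Mean = β/(α−1) = 8.8/8.2 = 1.073.
Quadratic loss ⇒ the optimal estimator is the posterior mean.

1.073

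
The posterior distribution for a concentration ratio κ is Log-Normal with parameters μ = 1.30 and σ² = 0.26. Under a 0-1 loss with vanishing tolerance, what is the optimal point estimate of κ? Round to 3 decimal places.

Mode = exp(μ − σ²) = exp(1.04) = 2.829.
Mean = exp(μ + σ²/2) = exp(1.430) = 4.179.
This is the posterior mode — the MAP estimate.

2.829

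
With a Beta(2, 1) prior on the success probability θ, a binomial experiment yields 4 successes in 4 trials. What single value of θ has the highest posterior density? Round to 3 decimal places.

1.000

Posterior: Beta(2+4, 1+0) = Beta(6, 1).
Since β = 1 ≤ 1 and α > 1, the Beta density is monotone increasing on [0,1]; the mode is at 1.
Mean = 6/(6+1) = 0.857.
This is the posterior mode — the MAP estimate.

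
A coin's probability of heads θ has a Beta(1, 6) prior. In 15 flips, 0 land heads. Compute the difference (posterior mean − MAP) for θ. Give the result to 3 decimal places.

0.045

Posterior: Beta(1+0, 6+15) = Beta(1, 21).
Since α = 1 ≤ 1 and β > 1, the Beta density is monotone decreasing on [0,1]; the mode is at 0.
Mean = 1/(1+21) = 0.045.
Difference = 0.045 − 0.000 = 0.045.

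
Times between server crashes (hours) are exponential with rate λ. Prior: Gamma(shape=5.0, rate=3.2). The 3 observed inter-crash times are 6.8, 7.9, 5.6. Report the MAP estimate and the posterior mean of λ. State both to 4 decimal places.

λ_MAP = 0.2979, E[λ|data] = 0.3404

Σ times = 20.3. Posterior: Gamma(shape = 5.0+3 = 8.0, rate = 3.2+20.3 = 23.5).
Mode = (α−1)/β = 7.0/23.5 = 0.2979.
Mean = α/β = 8.0/23.5 = 0.3404.
The mean is pulled above the mode by the posterior's right skew.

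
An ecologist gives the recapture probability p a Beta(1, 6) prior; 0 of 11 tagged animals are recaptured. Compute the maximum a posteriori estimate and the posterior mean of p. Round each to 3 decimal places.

p_MAP = 0.000, E[p|data] = 0.056

Posterior: Beta(1+0, 6+11) = Beta(1, 17).
Since α = 1 ≤ 1 and β > 1, the Beta density is monotone decreasing on [0,1]; the mode is at 0.
Mean = 1/(1+17) = 0.056.
The posterior is right-skewed, so the mean exceeds the mode.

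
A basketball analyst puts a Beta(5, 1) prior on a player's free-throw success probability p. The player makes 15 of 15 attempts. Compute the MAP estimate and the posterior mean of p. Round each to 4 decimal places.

MAP = 1.0000, posterior mean = 0.9524

Posterior: Beta(5+15, 1+0) = Beta(20, 1).
Since β = 1 ≤ 1 and α > 1, the Beta density is monotone increasing on [0,1]; the mode is at 1.
Mean = 20/(20+1) = 0.9524.
Left-skewed posterior ⇒ mean < mode.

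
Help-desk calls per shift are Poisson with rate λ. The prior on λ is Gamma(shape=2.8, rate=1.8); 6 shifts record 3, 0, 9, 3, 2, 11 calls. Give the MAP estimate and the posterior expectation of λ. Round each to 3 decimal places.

MAP estimate = 3.821, posterior expectation = 3.949

Σ counts = 28. Posterior: Gamma(shape = 2.8+28 = 30.8, rate = 1.8+6 = 7.8).
Mode = (α−1)/β = 29.8/7.8 = 3.821.
Mean = α/β = 30.8/7.8 = 3.949.
Mean > mode: the posterior has a right tail.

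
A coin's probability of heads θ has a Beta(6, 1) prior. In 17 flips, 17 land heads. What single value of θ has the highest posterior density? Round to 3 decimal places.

Posterior: Beta(6+17, 1+0) = Beta(23, 1).
Since β = 1 ≤ 1 and α > 1, the Beta density is monotone increasing on [0,1]; the mode is at 1.
Mean = 23/(23+1) = 0.958.
This is the posterior mode — the MAP estimate.

1.000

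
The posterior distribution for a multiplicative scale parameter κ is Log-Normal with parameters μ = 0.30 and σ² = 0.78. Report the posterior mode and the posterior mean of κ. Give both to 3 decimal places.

posterior mode = 0.619, posterior mean = 1.994

Mode = exp(μ − σ²) = exp(-0.48) = 0.619.
Mean = exp(μ + σ²/2) = exp(0.690) = 1.994.
The mean is pulled above the mode by the posterior's right skew.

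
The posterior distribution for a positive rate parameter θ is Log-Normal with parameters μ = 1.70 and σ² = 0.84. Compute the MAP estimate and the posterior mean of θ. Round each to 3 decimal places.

MAP: 2.363. Posterior mean: 8.331.

Mode = exp(μ − σ²) = exp(0.86) = 2.363.
Mean = exp(μ + σ²/2) = exp(2.120) = 8.331.
Mean > mode: the posterior has a right tail.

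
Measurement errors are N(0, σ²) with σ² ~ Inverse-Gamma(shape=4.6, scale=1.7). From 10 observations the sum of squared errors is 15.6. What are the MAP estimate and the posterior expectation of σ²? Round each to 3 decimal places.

Posterior: Inverse-Gamma(shape = 4.6+10/2 = 9.6, scale = 1.7+15.6/2 = 9.5).
Mode = β/(α+1) = 9.5/10.6 = 0.896.
Mean = β/(α−1) = 9.5/8.6 = 1.105.
Right-skewed posterior ⇒ mode < mean.

MAP estimate = 0.896, posterior expectation = 1.105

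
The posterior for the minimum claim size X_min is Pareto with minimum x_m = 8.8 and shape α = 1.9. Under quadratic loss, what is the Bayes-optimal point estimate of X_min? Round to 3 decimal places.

18.578

The Pareto density is strictly decreasing on [x_m, ∞), so the mode is x_m = 8.800.
Mean = α·x_m/(α−1) = 1.9·8.8/0.9 = 18.578.
Quadratic loss ⇒ the optimal estimator is the posterior mean.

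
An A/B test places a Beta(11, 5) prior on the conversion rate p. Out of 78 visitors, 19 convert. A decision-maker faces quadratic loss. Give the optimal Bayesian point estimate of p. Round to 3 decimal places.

0.319

Posterior: Beta(11+19, 5+59) = Beta(30, 64).
Mode = (30−1)/(30+64−2) = 29/92 = 0.315.
Mean = 30/(30+64) = 30/94 = 0.319.
Quadratic loss ⇒ the optimal estimator is the posterior mean.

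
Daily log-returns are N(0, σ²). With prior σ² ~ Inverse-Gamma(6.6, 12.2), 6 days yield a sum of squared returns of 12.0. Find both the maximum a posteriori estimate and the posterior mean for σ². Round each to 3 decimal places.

σ²_MAP = 1.717, E[σ²|data] = 2.116

Posterior: Inverse-Gamma(shape = 6.6+6/2 = 9.6, scale = 12.2+12.0/2 = 18.2).
Mode = β/(α+1) = 18.2/10.6 = 1.717.
Mean = β/(α−1) = 18.2/8.6 = 2.116.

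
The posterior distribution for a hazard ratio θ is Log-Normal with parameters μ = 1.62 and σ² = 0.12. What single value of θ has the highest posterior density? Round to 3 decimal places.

Mode = exp(μ − σ²) = exp(1.50) = 4.482.
Mean = exp(μ + σ²/2) = exp(1.680) = 5.366.
This is the posterior mode — the MAP estimate.

4.482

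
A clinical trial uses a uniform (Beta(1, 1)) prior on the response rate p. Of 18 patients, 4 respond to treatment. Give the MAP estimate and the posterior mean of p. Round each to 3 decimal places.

Posterior: Beta(1+4, 1+14) = Beta(5, 15).
Mode = (5−1)/(5+15−2) = 4/18 = 0.222.
With a flat prior the MAP equals the MLE, 4/18.
Mean = 5/(5+15) = 5/20 = 0.250.
The mean is pulled above the mode by the posterior's right skew.

MAP = 0.222, posterior mean = 0.250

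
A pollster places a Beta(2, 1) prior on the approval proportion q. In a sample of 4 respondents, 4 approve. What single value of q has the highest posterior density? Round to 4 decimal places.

1.0000

Posterior: Beta(2+4, 1+0) = Beta(6, 1).
Since β = 1 ≤ 1 and α > 1, the Beta density is monotone increasing on [0,1]; the mode is at 1.
Mean = 6/(6+1) = 0.8571.
This is the posterior mode — the MAP estimate.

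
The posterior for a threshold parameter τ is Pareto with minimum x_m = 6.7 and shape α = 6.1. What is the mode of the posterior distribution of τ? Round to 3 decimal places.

6.700

The Pareto density is strictly decreasing on [x_m, ∞), so the mode is x_m = 6.700.
Mean = α·x_m/(α−1) = 6.1·6.7/5.1 = 8.014.
This is the posterior mode — the MAP estimate.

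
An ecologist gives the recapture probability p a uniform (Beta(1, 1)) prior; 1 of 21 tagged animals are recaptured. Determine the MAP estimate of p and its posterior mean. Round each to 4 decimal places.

p_MAP = 0.0476, E[p|data] = 0.0870

Posterior: Beta(1+1, 1+20) = Beta(2, 21).
Mode = (2−1)/(2+21−2) = 1/21 = 0.0476.
With a flat prior the MAP equals the MLE, 1/21.
Mean = 2/(2+21) = 2/23 = 0.0870.
The posterior is right-skewed, so the mean exceeds the mode.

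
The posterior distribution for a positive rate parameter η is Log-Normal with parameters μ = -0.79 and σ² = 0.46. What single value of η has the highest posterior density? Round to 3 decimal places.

Mode = exp(μ − σ²) = exp(-1.25) = 0.287.
Mean = exp(μ + σ²/2) = exp(-0.560) = 0.571.
This is the posterior mode — the MAP estimate.

0.287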